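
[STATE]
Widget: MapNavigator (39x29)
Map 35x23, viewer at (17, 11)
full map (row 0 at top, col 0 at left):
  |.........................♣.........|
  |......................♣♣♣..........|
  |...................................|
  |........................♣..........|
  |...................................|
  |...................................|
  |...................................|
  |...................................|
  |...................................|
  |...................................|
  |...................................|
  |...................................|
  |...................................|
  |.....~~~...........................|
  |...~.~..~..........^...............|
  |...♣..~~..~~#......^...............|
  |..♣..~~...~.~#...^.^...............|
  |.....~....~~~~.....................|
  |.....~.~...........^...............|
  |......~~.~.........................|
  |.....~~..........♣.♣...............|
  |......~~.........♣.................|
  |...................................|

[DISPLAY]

                                       
                                       
                                       
  .........................♣.........  
  ......................♣♣♣..........  
  ...................................  
  ........................♣..........  
  ...................................  
  ...................................  
  ...................................  
  ...................................  
  ...................................  
  ...................................  
  ...................................  
  .................@.................  
  ...................................  
  .....~~~...........................  
  ...~.~..~..........^...............  
  ...♣..~~..~~#......^...............  
  ..♣..~~...~.~#...^.^...............  
  .....~....~~~~.....................  
  .....~.~...........^...............  
  ......~~.~.........................  
  .....~~..........♣.♣...............  
  ......~~.........♣.................  
  ...................................  
                                       
                                       
                                       


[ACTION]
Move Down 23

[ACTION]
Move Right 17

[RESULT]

....................                   
....................                   
....................                   
....................                   
....................                   
....................                   
....^...............                   
....^...............                   
..^.^...............                   
....................                   
....^...............                   
....................                   
..♣.♣...............                   
..♣.................                   
...................@                   
                                       
                                       
                                       
                                       
                                       
                                       
                                       
                                       
                                       
                                       
                                       
                                       
                                       
                                       


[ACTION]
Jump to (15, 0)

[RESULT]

                                       
                                       
                                       
                                       
                                       
                                       
                                       
                                       
                                       
                                       
                                       
                                       
                                       
                                       
    ...............@.........♣.........
    ......................♣♣♣..........
    ...................................
    ........................♣..........
    ...................................
    ...................................
    ...................................
    ...................................
    ...................................
    ...................................
    ...................................
    ...................................
    ...................................
    .....~~~...........................
    ...~.~..~..........^...............


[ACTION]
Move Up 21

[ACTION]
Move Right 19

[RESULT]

                                       
                                       
                                       
                                       
                                       
                                       
                                       
                                       
                                       
                                       
                                       
                                       
                                       
                                       
..........♣........@                   
.......♣♣♣..........                   
....................                   
.........♣..........                   
....................                   
....................                   
....................                   
....................                   
....................                   
....................                   
....................                   
....................                   
....................                   
....................                   
....^...............                   


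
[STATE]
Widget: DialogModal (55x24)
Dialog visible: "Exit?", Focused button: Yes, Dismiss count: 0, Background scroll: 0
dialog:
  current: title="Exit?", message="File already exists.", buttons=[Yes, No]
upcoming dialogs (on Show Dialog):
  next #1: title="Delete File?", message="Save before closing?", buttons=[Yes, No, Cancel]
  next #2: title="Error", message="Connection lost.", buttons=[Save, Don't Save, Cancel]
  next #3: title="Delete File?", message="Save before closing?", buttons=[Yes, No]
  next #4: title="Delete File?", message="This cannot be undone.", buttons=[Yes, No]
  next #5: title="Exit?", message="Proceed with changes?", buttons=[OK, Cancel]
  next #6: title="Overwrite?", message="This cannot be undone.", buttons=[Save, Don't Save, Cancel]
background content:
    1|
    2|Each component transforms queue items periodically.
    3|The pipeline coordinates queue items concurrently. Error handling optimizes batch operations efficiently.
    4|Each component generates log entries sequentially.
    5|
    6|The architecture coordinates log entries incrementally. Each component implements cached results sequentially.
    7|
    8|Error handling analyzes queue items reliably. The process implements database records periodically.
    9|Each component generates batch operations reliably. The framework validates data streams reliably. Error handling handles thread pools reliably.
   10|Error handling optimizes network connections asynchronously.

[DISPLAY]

                                                       
Each component transforms queue items periodically.    
The pipeline coordinates queue items concurrently. Erro
Each component generates log entries sequentially.     
                                                       
The architecture coordinates log entries incrementally.
                                                       
Error handling analyzes queue items reliably. The proce
Each component generates batch operations reliably. The
Error handling ┌──────────────────────┐tions asynchrono
               │        Exit?         │                
               │ File already exists. │                
               │      [Yes]  No       │                
               └──────────────────────┘                
                                                       
                                                       
                                                       
                                                       
                                                       
                                                       
                                                       
                                                       
                                                       
                                                       


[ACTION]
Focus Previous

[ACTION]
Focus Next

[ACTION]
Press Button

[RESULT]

                                                       
Each component transforms queue items periodically.    
The pipeline coordinates queue items concurrently. Erro
Each component generates log entries sequentially.     
                                                       
The architecture coordinates log entries incrementally.
                                                       
Error handling analyzes queue items reliably. The proce
Each component generates batch operations reliably. The
Error handling optimizes network connections asynchrono
                                                       
                                                       
                                                       
                                                       
                                                       
                                                       
                                                       
                                                       
                                                       
                                                       
                                                       
                                                       
                                                       
                                                       


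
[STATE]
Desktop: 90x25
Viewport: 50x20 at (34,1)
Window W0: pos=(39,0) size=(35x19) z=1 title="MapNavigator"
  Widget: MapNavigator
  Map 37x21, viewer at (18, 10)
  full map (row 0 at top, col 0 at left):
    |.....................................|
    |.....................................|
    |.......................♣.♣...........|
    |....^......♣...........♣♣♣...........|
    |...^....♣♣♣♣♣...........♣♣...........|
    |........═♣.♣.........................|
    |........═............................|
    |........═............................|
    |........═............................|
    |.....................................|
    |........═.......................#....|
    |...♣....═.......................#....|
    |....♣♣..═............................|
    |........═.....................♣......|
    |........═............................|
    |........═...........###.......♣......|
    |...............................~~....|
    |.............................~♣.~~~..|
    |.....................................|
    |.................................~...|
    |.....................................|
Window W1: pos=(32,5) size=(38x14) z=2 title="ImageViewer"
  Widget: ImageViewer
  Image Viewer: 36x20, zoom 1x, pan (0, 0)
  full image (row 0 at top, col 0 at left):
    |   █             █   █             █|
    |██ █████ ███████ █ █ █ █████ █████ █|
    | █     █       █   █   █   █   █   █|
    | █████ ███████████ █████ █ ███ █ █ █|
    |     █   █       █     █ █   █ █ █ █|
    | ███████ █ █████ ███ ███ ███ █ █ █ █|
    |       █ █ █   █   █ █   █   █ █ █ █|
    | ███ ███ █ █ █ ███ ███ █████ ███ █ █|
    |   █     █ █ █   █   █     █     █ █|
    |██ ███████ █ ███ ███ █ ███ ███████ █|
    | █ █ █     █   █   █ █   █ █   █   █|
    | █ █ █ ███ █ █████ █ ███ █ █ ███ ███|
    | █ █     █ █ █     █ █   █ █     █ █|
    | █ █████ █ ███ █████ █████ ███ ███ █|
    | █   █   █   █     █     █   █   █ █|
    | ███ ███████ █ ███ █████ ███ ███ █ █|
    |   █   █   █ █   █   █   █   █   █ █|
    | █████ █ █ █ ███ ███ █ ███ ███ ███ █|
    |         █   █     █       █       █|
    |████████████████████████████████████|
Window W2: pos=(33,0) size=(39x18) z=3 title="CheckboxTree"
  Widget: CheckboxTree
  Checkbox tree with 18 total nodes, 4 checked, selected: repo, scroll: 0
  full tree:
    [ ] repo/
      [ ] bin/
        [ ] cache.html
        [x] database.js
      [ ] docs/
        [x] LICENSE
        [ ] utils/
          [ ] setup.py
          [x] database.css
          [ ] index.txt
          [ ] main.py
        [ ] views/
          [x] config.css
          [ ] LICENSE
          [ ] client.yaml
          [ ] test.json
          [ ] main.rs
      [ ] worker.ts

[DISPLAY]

 CheckboxTree                        ┃ ┃          
─────────────────────────────────────┨─┨          
>[-] repo/                           ┃.┃          
   [-] bin/                          ┃.┃          
     [ ] cache.html                  ┃.┃          
     [x] database.js                 ┃.┃          
   [-] docs/                         ┃.┃          
     [x] LICENSE                     ┃.┃          
     [-] utils/                      ┃.┃          
       [ ] setup.py                  ┃.┃          
       [x] database.css              ┃.┃          
       [ ] index.txt                 ┃.┃          
       [ ] main.py                   ┃.┃          
     [-] views/                      ┃.┃          
       [x] config.css                ┃.┃          
       [ ] LICENSE                   ┃.┃          
━━━━━━━━━━━━━━━━━━━━━━━━━━━━━━━━━━━━━┛~┃          
━━━━━━━━━━━━━━━━━━━━━━━━━━━━━━━━━━━┛━━━┛          
                                                  
                                                  


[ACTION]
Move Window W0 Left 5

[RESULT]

 CheckboxTree                        ┃            
─────────────────────────────────────┨            
>[-] repo/                           ┃            
   [-] bin/                          ┃            
     [ ] cache.html                  ┃            
     [x] database.js                 ┃            
   [-] docs/                         ┃            
     [x] LICENSE                     ┃            
     [-] utils/                      ┃            
       [ ] setup.py                  ┃            
       [x] database.css              ┃            
       [ ] index.txt                 ┃            
       [ ] main.py                   ┃            
     [-] views/                      ┃            
       [x] config.css                ┃            
       [ ] LICENSE                   ┃            
━━━━━━━━━━━━━━━━━━━━━━━━━━━━━━━━━━━━━┛            
━━━━━━━━━━━━━━━━━━━━━━━━━━━━━━━━━━━┛              
                                                  
                                                  


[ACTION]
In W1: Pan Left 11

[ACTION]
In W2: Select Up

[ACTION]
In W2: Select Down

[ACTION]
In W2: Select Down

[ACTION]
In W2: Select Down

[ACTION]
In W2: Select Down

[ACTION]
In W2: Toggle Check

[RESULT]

 CheckboxTree                        ┃            
─────────────────────────────────────┨            
 [-] repo/                           ┃            
   [-] bin/                          ┃            
     [ ] cache.html                  ┃            
     [x] database.js                 ┃            
>  [x] docs/                         ┃            
     [x] LICENSE                     ┃            
     [x] utils/                      ┃            
       [x] setup.py                  ┃            
       [x] database.css              ┃            
       [x] index.txt                 ┃            
       [x] main.py                   ┃            
     [x] views/                      ┃            
       [x] config.css                ┃            
       [x] LICENSE                   ┃            
━━━━━━━━━━━━━━━━━━━━━━━━━━━━━━━━━━━━━┛            
━━━━━━━━━━━━━━━━━━━━━━━━━━━━━━━━━━━┛              
                                                  
                                                  


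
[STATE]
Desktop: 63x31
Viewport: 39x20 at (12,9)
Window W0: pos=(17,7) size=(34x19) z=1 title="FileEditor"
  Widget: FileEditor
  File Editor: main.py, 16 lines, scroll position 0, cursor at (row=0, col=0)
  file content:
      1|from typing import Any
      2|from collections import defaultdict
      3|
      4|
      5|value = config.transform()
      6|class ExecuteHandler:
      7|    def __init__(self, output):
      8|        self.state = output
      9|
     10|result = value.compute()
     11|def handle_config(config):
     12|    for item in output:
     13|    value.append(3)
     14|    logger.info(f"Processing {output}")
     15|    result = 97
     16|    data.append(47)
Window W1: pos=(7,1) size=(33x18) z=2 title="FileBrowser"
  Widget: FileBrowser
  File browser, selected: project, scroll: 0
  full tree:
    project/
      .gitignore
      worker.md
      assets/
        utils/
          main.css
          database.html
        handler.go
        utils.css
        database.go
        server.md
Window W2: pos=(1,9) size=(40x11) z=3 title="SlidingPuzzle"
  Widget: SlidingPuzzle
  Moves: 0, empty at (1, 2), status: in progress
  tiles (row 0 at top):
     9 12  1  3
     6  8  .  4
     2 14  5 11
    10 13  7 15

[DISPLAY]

━━━━━━━━━━━━━━━━━━━━━━━━━━━━┓─────────┨
zzle                        ┃        ▲┃
────────────────────────────┨ default█┃
┬────┬────┐                 ┃        ░┃
│  1 │  3 │                 ┃        ░┃
┼────┼────┤                 ┃m()     ░┃
│    │  4 │                 ┃        ░┃
┼────┼────┤                 ┃output):░┃
│  5 │ 11 │                 ┃tput    ░┃
┼────┼────┤                 ┃        ░┃
━━━━━━━━━━━━━━━━━━━━━━━━━━━━┛)       ░┃
     ┃def handle_config(config):     ░┃
     ┃    for item in output:        ░┃
     ┃    value.append(3)            ░┃
     ┃    logger.info(f"Processing {o░┃
     ┃    result = 97                ▼┃
     ┗━━━━━━━━━━━━━━━━━━━━━━━━━━━━━━━━┛
                                       
                                       
                                       


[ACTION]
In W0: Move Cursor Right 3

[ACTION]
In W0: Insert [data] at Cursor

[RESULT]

━━━━━━━━━━━━━━━━━━━━━━━━━━━━┓─────────┨
zzle                        ┃Any     ▲┃
────────────────────────────┨ default█┃
┬────┬────┐                 ┃        ░┃
│  1 │  3 │                 ┃        ░┃
┼────┼────┤                 ┃m()     ░┃
│    │  4 │                 ┃        ░┃
┼────┼────┤                 ┃output):░┃
│  5 │ 11 │                 ┃tput    ░┃
┼────┼────┤                 ┃        ░┃
━━━━━━━━━━━━━━━━━━━━━━━━━━━━┛)       ░┃
     ┃def handle_config(config):     ░┃
     ┃    for item in output:        ░┃
     ┃    value.append(3)            ░┃
     ┃    logger.info(f"Processing {o░┃
     ┃    result = 97                ▼┃
     ┗━━━━━━━━━━━━━━━━━━━━━━━━━━━━━━━━┛
                                       
                                       
                                       


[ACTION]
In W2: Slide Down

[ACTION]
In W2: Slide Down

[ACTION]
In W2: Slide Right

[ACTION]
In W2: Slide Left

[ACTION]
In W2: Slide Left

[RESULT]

━━━━━━━━━━━━━━━━━━━━━━━━━━━━┓─────────┨
zzle                        ┃Any     ▲┃
────────────────────────────┨ default█┃
┬────┬────┐                 ┃        ░┃
│  3 │    │                 ┃        ░┃
┼────┼────┤                 ┃m()     ░┃
│  1 │  4 │                 ┃        ░┃
┼────┼────┤                 ┃output):░┃
│  5 │ 11 │                 ┃tput    ░┃
┼────┼────┤                 ┃        ░┃
━━━━━━━━━━━━━━━━━━━━━━━━━━━━┛)       ░┃
     ┃def handle_config(config):     ░┃
     ┃    for item in output:        ░┃
     ┃    value.append(3)            ░┃
     ┃    logger.info(f"Processing {o░┃
     ┃    result = 97                ▼┃
     ┗━━━━━━━━━━━━━━━━━━━━━━━━━━━━━━━━┛
                                       
                                       
                                       


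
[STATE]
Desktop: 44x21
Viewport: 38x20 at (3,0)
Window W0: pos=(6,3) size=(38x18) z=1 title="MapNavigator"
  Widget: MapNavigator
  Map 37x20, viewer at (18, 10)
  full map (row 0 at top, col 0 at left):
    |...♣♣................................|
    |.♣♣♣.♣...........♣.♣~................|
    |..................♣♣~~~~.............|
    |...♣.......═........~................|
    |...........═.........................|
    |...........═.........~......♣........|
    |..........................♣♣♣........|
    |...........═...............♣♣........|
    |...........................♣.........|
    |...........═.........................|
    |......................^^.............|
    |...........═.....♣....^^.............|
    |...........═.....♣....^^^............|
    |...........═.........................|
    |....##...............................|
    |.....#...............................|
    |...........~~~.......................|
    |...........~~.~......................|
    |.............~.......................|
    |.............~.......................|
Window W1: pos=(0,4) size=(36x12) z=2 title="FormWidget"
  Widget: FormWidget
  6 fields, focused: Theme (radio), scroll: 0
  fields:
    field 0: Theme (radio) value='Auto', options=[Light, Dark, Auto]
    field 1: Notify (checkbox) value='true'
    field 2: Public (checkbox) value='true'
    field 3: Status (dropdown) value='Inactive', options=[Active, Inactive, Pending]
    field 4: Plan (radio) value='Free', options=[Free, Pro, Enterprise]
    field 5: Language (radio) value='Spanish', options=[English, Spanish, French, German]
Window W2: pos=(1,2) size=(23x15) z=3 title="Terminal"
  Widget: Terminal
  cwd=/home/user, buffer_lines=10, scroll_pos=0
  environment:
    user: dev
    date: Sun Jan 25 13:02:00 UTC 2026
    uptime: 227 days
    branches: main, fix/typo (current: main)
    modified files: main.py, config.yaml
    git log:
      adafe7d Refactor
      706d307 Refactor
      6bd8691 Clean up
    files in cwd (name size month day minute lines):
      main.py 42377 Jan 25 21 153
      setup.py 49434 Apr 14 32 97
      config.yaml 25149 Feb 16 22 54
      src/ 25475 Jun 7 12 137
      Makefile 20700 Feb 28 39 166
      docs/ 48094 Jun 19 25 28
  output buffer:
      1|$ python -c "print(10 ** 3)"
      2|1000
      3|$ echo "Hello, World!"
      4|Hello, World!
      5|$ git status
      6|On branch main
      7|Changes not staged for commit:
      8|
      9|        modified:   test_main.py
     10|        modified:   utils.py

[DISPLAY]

                                      
                                      
━━━━━━━━━━━━━━━━━━━━┓                 
Terminal            ┃━━━━━━━━━━━━━━━━━
────────────────────┨━━━━━━━━━━━┓     
 python -c "print(10┃           ┃─────
000                 ┃───────────┨.....
 echo "Hello, World!┃  ( ) Dark ┃.....
ello, World!        ┃           ┃.....
 git status         ┃           ┃.....
n branch main       ┃         ▼]┃.....
hanges not staged fo┃ ( ) Pro  (┃.....
                    ┃sh  (●) Spa┃.....
       modified:   t┃           ┃.....
       modified:   u┃           ┃.....
 █                  ┃━━━━━━━━━━━┛.....
━━━━━━━━━━━━━━━━━━━━┛.................
   ┃....##............................
   ┃.....#............................
   ┃...........~~~....................


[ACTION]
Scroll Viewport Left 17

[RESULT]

                                      
                                      
 ┏━━━━━━━━━━━━━━━━━━━━━┓              
 ┃ Terminal            ┃━━━━━━━━━━━━━━
┏┠─────────────────────┨━━━━━━━━━━━┓  
┃┃$ python -c "print(10┃           ┃──
┠┃1000                 ┃───────────┨..
┃┃$ echo "Hello, World!┃  ( ) Dark ┃..
┃┃Hello, World!        ┃           ┃..
┃┃$ git status         ┃           ┃..
┃┃On branch main       ┃         ▼]┃..
┃┃Changes not staged fo┃ ( ) Pro  (┃..
┃┃                     ┃sh  (●) Spa┃..
┃┃        modified:   t┃           ┃..
┃┃        modified:   u┃           ┃..
┗┃$ █                  ┃━━━━━━━━━━━┛..
 ┗━━━━━━━━━━━━━━━━━━━━━┛..............
      ┃....##.........................
      ┃.....#.........................
      ┃...........~~~.................


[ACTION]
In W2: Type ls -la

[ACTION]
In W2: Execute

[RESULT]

                                      
                                      
 ┏━━━━━━━━━━━━━━━━━━━━━┓              
 ┃ Terminal            ┃━━━━━━━━━━━━━━
┏┠─────────────────────┨━━━━━━━━━━━┓  
┃┃                     ┃           ┃──
┠┃        modified:   t┃───────────┨..
┃┃        modified:   u┃  ( ) Dark ┃..
┃┃$ ls -la             ┃           ┃..
┃┃-rw-r--r--  1 dev gro┃           ┃..
┃┃-rw-r--r--  1 dev gro┃         ▼]┃..
┃┃-rw-r--r--  1 dev gro┃ ( ) Pro  (┃..
┃┃drwxr-xr-x  1 dev gro┃sh  (●) Spa┃..
┃┃-rw-r--r--  1 dev gro┃           ┃..
┃┃drwxr-xr-x  1 dev gro┃           ┃..
┗┃$ █                  ┃━━━━━━━━━━━┛..
 ┗━━━━━━━━━━━━━━━━━━━━━┛..............
      ┃....##.........................
      ┃.....#.........................
      ┃...........~~~.................


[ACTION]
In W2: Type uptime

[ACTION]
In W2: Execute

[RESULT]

                                      
                                      
 ┏━━━━━━━━━━━━━━━━━━━━━┓              
 ┃ Terminal            ┃━━━━━━━━━━━━━━
┏┠─────────────────────┨━━━━━━━━━━━┓  
┃┃        modified:   u┃           ┃──
┠┃$ ls -la             ┃───────────┨..
┃┃-rw-r--r--  1 dev gro┃  ( ) Dark ┃..
┃┃-rw-r--r--  1 dev gro┃           ┃..
┃┃-rw-r--r--  1 dev gro┃           ┃..
┃┃drwxr-xr-x  1 dev gro┃         ▼]┃..
┃┃-rw-r--r--  1 dev gro┃ ( ) Pro  (┃..
┃┃drwxr-xr-x  1 dev gro┃sh  (●) Spa┃..
┃┃$ uptime             ┃           ┃..
┃┃ 10:00  up 227 days  ┃           ┃..
┗┃$ █                  ┃━━━━━━━━━━━┛..
 ┗━━━━━━━━━━━━━━━━━━━━━┛..............
      ┃....##.........................
      ┃.....#.........................
      ┃...........~~~.................


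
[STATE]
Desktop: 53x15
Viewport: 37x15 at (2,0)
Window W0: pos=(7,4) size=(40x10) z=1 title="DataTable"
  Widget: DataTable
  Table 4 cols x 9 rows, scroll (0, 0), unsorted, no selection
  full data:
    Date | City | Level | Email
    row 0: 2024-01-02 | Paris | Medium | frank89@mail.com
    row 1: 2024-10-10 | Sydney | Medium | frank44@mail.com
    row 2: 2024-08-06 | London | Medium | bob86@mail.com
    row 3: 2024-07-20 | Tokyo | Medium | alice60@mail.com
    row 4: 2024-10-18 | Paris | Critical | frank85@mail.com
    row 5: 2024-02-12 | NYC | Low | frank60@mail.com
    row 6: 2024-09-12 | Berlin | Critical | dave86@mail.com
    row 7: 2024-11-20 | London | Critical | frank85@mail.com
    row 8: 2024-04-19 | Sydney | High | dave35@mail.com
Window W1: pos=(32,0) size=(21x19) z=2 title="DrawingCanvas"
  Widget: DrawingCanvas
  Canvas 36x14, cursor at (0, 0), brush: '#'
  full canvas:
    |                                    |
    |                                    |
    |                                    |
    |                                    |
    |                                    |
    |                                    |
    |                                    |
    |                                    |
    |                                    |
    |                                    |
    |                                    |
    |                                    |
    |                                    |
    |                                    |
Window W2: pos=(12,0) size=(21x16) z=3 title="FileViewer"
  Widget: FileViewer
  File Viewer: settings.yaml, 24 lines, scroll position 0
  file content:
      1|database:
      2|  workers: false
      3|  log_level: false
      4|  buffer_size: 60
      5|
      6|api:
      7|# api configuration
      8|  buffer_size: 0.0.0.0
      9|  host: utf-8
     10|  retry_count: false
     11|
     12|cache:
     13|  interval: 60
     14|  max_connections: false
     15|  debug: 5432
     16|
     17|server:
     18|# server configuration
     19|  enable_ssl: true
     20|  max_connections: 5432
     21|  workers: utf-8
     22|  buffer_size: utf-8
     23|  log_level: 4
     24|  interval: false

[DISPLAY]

          ┏━━━━━━━━━━━━━━━━━━━┓━━━━━━
          ┃ FileViewer        ┃ Drawi
          ┠───────────────────┨──────
          ┃database:         ▲┃+     
     ┏━━━━┃  workers: false  █┃      
     ┃ Dat┃  log_level: false░┃      
     ┠────┃  buffer_size: 60 ░┃      
     ┃Date┃                  ░┃      
     ┃────┃api:              ░┃      
     ┃2024┃# api configuratio░┃      
     ┃2024┃  buffer_size: 0.0░┃      
     ┃2024┃  host: utf-8     ░┃      
     ┃2024┃  retry_count: fal░┃      
     ┗━━━━┃                  ░┃      
          ┃cache:            ▼┃      


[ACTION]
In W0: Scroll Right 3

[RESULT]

          ┏━━━━━━━━━━━━━━━━━━━┓━━━━━━
          ┃ FileViewer        ┃ Drawi
          ┠───────────────────┨──────
          ┃database:         ▲┃+     
     ┏━━━━┃  workers: false  █┃      
     ┃ Dat┃  log_level: false░┃      
     ┠────┃  buffer_size: 60 ░┃      
     ┃e   ┃                  ░┃      
     ┃────┃api:              ░┃      
     ┃4-01┃# api configuratio░┃      
     ┃4-10┃  buffer_size: 0.0░┃      
     ┃4-08┃  host: utf-8     ░┃      
     ┃4-07┃  retry_count: fal░┃      
     ┗━━━━┃                  ░┃      
          ┃cache:            ▼┃      


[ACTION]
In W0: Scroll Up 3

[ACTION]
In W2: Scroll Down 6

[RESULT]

          ┏━━━━━━━━━━━━━━━━━━━┓━━━━━━
          ┃ FileViewer        ┃ Drawi
          ┠───────────────────┨──────
          ┃# api configuratio▲┃+     
     ┏━━━━┃  buffer_size: 0.0░┃      
     ┃ Dat┃  host: utf-8     ░┃      
     ┠────┃  retry_count: fal░┃      
     ┃e   ┃                  ░┃      
     ┃────┃cache:            ░┃      
     ┃4-01┃  interval: 60    █┃      
     ┃4-10┃  max_connections:░┃      
     ┃4-08┃  debug: 5432     ░┃      
     ┃4-07┃                  ░┃      
     ┗━━━━┃server:           ░┃      
          ┃# server configura▼┃      


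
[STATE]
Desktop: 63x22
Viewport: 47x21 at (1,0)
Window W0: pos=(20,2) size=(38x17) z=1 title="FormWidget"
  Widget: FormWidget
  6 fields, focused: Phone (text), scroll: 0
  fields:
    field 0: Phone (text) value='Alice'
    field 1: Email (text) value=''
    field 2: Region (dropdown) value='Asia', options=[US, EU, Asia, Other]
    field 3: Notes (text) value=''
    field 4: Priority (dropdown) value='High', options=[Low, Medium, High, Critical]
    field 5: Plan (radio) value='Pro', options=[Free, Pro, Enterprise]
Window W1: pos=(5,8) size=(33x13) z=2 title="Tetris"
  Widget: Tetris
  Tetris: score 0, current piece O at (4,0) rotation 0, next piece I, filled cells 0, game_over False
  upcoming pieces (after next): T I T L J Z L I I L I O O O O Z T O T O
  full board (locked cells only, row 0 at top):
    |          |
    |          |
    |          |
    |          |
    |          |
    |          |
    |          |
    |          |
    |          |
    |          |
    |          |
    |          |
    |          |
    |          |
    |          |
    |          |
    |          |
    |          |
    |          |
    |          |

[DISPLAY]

                                               
                                               
                   ┏━━━━━━━━━━━━━━━━━━━━━━━━━━━
                   ┃ FormWidget                
                   ┠───────────────────────────
                   ┃> Phone:      [Alice       
                   ┃  Email:      [            
                   ┃  Region:     [Asia        
    ┏━━━━━━━━━━━━━━━━━━━━━━━━━━━━━━━┓          
    ┃ Tetris                        ┃gh        
    ┠───────────────────────────────┨ Free  (●)
    ┃          │Next:               ┃          
    ┃          │████                ┃          
    ┃          │                    ┃          
    ┃          │                    ┃          
    ┃          │                    ┃          
    ┃          │                    ┃          
    ┃          │Score:              ┃          
    ┃          │0                   ┃━━━━━━━━━━
    ┃          │                    ┃          
    ┗━━━━━━━━━━━━━━━━━━━━━━━━━━━━━━━┛          


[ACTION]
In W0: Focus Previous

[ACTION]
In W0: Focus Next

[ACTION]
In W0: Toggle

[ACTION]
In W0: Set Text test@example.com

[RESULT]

                                               
                                               
                   ┏━━━━━━━━━━━━━━━━━━━━━━━━━━━
                   ┃ FormWidget                
                   ┠───────────────────────────
                   ┃> Phone:      [test@example
                   ┃  Email:      [            
                   ┃  Region:     [Asia        
    ┏━━━━━━━━━━━━━━━━━━━━━━━━━━━━━━━┓          
    ┃ Tetris                        ┃gh        
    ┠───────────────────────────────┨ Free  (●)
    ┃          │Next:               ┃          
    ┃          │████                ┃          
    ┃          │                    ┃          
    ┃          │                    ┃          
    ┃          │                    ┃          
    ┃          │                    ┃          
    ┃          │Score:              ┃          
    ┃          │0                   ┃━━━━━━━━━━
    ┃          │                    ┃          
    ┗━━━━━━━━━━━━━━━━━━━━━━━━━━━━━━━┛          


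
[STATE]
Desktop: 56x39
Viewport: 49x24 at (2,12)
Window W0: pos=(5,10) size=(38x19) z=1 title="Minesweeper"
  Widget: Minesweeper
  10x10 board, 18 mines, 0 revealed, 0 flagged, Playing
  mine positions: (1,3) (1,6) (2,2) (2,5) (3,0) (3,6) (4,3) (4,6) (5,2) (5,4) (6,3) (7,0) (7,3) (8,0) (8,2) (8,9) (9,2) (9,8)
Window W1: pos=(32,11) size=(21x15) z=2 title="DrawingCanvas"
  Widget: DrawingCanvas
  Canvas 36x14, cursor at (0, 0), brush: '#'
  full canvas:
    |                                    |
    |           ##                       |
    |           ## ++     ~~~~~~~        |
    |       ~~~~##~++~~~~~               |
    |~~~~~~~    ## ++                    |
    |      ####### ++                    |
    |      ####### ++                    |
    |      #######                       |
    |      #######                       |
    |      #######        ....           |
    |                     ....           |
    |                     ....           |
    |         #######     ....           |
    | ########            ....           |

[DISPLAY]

   ┠──────────────────────────┃ DrawingCanvas    
   ┃■■■■■■■■■■                ┠──────────────────
   ┃■■■■■■■■■■                ┃+                 
   ┃■■■■■■■■■■                ┃           ##     
   ┃■■■■■■■■■■                ┃           ## ++  
   ┃■■■■■■■■■■                ┃       ~~~~##~++~~
   ┃■■■■■■■■■■                ┃~~~~~~~    ## ++  
   ┃■■■■■■■■■■                ┃      ####### ++  
   ┃■■■■■■■■■■                ┃      ####### ++  
   ┃■■■■■■■■■■                ┃      #######     
   ┃■■■■■■■■■■                ┃      #######     
   ┃                          ┃      #######     
   ┃                          ┃                  
   ┃                          ┗━━━━━━━━━━━━━━━━━━
   ┃                                    ┃        
   ┃                                    ┃        
   ┗━━━━━━━━━━━━━━━━━━━━━━━━━━━━━━━━━━━━┛        
                                                 
                                                 
                                                 
                                                 
                                                 
                                                 
                                                 


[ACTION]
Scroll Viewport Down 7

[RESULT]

   ┃■■■■■■■■■■                ┃           ##     
   ┃■■■■■■■■■■                ┃           ## ++  
   ┃■■■■■■■■■■                ┃       ~~~~##~++~~
   ┃■■■■■■■■■■                ┃~~~~~~~    ## ++  
   ┃■■■■■■■■■■                ┃      ####### ++  
   ┃■■■■■■■■■■                ┃      ####### ++  
   ┃■■■■■■■■■■                ┃      #######     
   ┃■■■■■■■■■■                ┃      #######     
   ┃                          ┃      #######     
   ┃                          ┃                  
   ┃                          ┗━━━━━━━━━━━━━━━━━━
   ┃                                    ┃        
   ┃                                    ┃        
   ┗━━━━━━━━━━━━━━━━━━━━━━━━━━━━━━━━━━━━┛        
                                                 
                                                 
                                                 
                                                 
                                                 
                                                 
                                                 
                                                 
                                                 
                                                 


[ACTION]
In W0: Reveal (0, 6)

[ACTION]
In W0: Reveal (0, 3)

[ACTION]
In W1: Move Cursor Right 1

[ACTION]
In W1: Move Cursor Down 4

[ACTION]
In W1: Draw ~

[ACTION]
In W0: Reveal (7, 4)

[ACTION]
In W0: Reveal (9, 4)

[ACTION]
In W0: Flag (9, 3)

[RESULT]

   ┃■■■■■■■2                  ┃           ##     
   ┃■■■■■■■2                  ┃           ## ++  
   ┃■■■■■■■2                  ┃       ~~~~##~++~~
   ┃■■■■■211                  ┃~~~~~~~    ## ++  
   ┃■■■■31                    ┃      ####### ++  
   ┃■■■■2   11                ┃      ####### ++  
   ┃■■■31  12■                ┃      #######     
   ┃■■■2   1■■                ┃      #######     
   ┃                          ┃      #######     
   ┃                          ┃                  
   ┃                          ┗━━━━━━━━━━━━━━━━━━
   ┃                                    ┃        
   ┃                                    ┃        
   ┗━━━━━━━━━━━━━━━━━━━━━━━━━━━━━━━━━━━━┛        
                                                 
                                                 
                                                 
                                                 
                                                 
                                                 
                                                 
                                                 
                                                 
                                                 
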